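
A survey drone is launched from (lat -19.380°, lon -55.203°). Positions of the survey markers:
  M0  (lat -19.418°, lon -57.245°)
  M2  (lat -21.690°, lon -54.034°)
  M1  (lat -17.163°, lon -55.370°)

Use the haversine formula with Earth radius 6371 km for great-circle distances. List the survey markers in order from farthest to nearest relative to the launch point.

M2, M1, M0

Distances from the launch point:
M2 (lat -21.690°, lon -54.034°): 284.2 km
M1 (lat -17.163°, lon -55.370°): 247.1 km
M0 (lat -19.418°, lon -57.245°): 214.2 km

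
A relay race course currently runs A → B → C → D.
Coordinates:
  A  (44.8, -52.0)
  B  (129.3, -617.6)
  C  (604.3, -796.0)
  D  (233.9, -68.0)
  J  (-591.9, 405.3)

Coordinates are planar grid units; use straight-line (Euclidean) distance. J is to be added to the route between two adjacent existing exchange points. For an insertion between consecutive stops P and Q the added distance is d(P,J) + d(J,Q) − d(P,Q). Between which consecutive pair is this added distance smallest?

Added distance for inserting J between each consecutive pair:
A–B: 1463.6
B–C: 2439.5
C–D: 1830.3
Smallest added distance is 1463.6, inserting between A and B.

between A and B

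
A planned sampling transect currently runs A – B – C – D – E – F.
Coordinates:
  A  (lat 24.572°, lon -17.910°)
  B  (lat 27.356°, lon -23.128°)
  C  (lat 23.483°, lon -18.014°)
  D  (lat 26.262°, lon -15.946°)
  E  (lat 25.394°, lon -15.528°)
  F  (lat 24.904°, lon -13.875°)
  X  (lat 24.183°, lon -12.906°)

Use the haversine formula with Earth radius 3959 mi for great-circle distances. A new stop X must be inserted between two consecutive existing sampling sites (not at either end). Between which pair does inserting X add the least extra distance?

between E and F

Added distance for inserting X between each consecutive pair:
A–B: 611.7 mi
B–C: 582.5 mi
C–D: 333.0 mi
D–E: 357.4 mi
E–F: 154.4 mi
Smallest added distance is 154.4 mi, inserting between E and F.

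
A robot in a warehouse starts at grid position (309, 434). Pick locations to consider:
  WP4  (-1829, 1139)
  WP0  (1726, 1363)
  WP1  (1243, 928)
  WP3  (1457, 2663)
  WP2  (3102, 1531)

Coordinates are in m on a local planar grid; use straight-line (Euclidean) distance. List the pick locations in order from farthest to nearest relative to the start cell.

Distances from the start cell:
WP2 (3102, 1531): 3000.7 m
WP3 (1457, 2663): 2507.3 m
WP4 (-1829, 1139): 2251.2 m
WP0 (1726, 1363): 1694.4 m
WP1 (1243, 928): 1056.6 m

WP2, WP3, WP4, WP0, WP1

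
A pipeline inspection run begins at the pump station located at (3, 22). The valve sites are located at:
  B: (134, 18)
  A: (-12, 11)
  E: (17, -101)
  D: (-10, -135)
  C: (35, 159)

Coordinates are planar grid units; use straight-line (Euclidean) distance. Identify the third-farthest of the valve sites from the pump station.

B

Distance to each, sorted:
D: 157.5
C: 140.7
B: 131.1
E: 123.8
A: 18.6
The third-farthest is B at 131.1.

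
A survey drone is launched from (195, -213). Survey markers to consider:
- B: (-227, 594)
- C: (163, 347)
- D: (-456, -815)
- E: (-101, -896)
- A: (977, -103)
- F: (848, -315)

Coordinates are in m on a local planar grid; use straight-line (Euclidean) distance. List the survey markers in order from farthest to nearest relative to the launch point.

B, D, A, E, F, C

Computing each straight-line distance from (195, -213):
B (-227, 594): 910.7 m
D (-456, -815): 886.7 m
A (977, -103): 789.7 m
E (-101, -896): 744.4 m
F (848, -315): 660.9 m
C (163, 347): 560.9 m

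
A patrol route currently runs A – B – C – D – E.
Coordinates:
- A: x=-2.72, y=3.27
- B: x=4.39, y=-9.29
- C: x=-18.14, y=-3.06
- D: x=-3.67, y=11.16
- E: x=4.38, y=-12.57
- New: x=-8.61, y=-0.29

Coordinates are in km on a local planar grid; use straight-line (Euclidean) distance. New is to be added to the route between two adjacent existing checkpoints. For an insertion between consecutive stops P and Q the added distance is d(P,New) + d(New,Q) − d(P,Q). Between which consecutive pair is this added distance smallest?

between C and D

Added distance for inserting New between each consecutive pair:
A–B: 8.3 km
B–C: 2.4 km
C–D: 2.1 km
D–E: 5.3 km
Smallest added distance is 2.1 km, inserting between C and D.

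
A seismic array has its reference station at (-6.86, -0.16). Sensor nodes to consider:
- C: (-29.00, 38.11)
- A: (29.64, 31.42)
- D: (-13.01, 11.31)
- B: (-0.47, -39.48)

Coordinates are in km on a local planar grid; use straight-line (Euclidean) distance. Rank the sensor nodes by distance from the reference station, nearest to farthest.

D, B, C, A

Computing each straight-line distance from (-6.86, -0.16):
D (-13.01, 11.31): 13.0 km
B (-0.47, -39.48): 39.8 km
C (-29.00, 38.11): 44.2 km
A (29.64, 31.42): 48.3 km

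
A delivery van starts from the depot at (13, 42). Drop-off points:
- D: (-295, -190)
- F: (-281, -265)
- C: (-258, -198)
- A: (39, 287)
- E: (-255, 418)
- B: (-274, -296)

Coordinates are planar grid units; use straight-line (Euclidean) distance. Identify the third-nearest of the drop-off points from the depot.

D

Distance to each, sorted:
A: 246.4
C: 362.0
D: 385.6
F: 425.1
B: 443.4
E: 461.7
The third-nearest is D at 385.6.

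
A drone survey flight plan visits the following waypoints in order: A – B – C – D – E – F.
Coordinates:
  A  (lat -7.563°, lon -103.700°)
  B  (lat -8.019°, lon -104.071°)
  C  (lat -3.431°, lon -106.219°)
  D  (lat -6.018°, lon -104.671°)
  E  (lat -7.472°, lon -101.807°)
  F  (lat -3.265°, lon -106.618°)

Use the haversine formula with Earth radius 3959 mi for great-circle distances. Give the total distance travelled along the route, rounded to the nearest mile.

Leg distances:
A→B: 40.5 mi  (cumulative 40.5 mi)
B→C: 349.7 mi  (cumulative 390.2 mi)
C→D: 208.1 mi  (cumulative 598.3 mi)
D→E: 220.7 mi  (cumulative 819.0 mi)
E→F: 440.4 mi  (cumulative 1259.5 mi)
Total route length ≈ 1259 mi.

1259 mi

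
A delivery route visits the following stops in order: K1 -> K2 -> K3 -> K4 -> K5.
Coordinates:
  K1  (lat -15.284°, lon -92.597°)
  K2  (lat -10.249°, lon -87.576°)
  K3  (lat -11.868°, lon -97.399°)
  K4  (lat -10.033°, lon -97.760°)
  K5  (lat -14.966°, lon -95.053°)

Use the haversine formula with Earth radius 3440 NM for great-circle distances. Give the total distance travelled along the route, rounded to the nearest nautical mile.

Leg distances:
K1→K2: 421.6 NM  (cumulative 421.6 NM)
K2→K3: 586.9 NM  (cumulative 1008.5 NM)
K3→K4: 112.2 NM  (cumulative 1120.7 NM)
K4→K5: 336.0 NM  (cumulative 1456.7 NM)
Total route length ≈ 1457 NM.

1457 NM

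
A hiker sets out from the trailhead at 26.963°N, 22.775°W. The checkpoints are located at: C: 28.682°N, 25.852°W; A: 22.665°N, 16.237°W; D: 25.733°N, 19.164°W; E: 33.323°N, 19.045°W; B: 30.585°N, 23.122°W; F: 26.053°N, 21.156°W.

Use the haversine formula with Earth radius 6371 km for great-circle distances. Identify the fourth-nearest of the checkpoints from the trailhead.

B

Distances from the trailhead (26.963°N, 22.775°W):
F: 190.2 km
C: 357.9 km
D: 384.9 km
B: 404.2 km
E: 792.8 km
A: 814.5 km
The fourth-nearest is B at 404.2 km.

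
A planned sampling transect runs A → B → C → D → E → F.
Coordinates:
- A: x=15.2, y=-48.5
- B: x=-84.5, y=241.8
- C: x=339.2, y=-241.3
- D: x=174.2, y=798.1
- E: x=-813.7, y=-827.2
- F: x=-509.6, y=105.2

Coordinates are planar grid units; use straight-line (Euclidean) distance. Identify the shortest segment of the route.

A–B

Leg distances:
A→B: 306.9
B→C: 642.6
C→D: 1052.4
D→E: 1902.0
E→F: 980.7
The shortest leg is A–B at 306.9.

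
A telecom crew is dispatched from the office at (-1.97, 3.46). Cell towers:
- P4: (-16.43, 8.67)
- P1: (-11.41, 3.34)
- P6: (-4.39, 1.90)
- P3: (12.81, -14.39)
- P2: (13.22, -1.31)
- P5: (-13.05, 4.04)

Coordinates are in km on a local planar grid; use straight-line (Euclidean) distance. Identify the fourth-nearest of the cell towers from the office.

P4

Distances from the office ((-1.97, 3.46)):
P6: 2.9 km
P1: 9.4 km
P5: 11.1 km
P4: 15.4 km
P2: 15.9 km
P3: 23.2 km
The fourth-nearest is P4 at 15.4 km.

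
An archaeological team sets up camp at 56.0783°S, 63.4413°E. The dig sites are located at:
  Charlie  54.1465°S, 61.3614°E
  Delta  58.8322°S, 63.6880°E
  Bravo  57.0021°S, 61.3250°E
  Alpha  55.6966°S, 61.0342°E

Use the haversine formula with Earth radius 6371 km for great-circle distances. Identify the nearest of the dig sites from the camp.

Alpha

Distances from the camp (56.0783°S, 63.4413°E):
Alpha: 156.0 km
Bravo: 165.5 km
Charlie: 252.2 km
Delta: 306.6 km
The nearest is Alpha at 156.0 km.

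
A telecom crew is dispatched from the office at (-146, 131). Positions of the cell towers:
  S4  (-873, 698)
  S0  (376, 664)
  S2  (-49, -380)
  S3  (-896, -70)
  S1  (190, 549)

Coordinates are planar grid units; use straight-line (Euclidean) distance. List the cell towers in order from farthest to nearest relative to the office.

Computing each straight-line distance from (-146, 131):
S4 (-873, 698): 922.0
S3 (-896, -70): 776.5
S0 (376, 664): 746.0
S1 (190, 549): 536.3
S2 (-49, -380): 520.1

S4, S3, S0, S1, S2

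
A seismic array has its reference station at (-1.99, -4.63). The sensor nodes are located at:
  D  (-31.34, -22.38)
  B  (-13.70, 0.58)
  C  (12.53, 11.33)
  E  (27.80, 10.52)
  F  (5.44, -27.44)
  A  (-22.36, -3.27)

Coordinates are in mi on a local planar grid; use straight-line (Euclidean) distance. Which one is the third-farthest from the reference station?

Distance to each, sorted:
D: 34.3 mi
E: 33.4 mi
F: 24.0 mi
C: 21.6 mi
A: 20.4 mi
B: 12.8 mi
The third-farthest is F at 24.0 mi.

F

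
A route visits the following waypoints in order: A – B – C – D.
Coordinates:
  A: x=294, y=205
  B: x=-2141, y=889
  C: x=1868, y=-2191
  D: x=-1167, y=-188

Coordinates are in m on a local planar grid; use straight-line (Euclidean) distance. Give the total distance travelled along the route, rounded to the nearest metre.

Leg distances:
A→B: 2529.2 m  (cumulative 2529.2 m)
B→C: 5055.5 m  (cumulative 7584.8 m)
C→D: 3636.4 m  (cumulative 11221.2 m)
Total route length ≈ 11221 m.

11221 m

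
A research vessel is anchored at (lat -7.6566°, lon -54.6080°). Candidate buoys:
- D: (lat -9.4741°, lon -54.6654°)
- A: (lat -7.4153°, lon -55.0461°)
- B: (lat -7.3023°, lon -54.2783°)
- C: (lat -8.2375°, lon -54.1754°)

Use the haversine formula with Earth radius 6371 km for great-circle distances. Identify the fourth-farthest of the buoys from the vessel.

Distances from the vessel ((lat -7.6566°, lon -54.6080°)):
D: 202.2 km
C: 80.3 km
A: 55.2 km
B: 53.6 km
The fourth-farthest is B at 53.6 km.

B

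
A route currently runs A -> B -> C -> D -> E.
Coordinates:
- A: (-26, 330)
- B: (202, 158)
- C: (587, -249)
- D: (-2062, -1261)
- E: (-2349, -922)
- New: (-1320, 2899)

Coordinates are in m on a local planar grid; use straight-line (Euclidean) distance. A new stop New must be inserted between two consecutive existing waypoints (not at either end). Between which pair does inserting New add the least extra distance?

between C and D

Added distance for inserting New between each consecutive pair:
A–B: 5726.1 m
B–C: 6255.5 m
C–D: 5070.5 m
D–E: 7738.6 m
Smallest added distance is 5070.5 m, inserting between C and D.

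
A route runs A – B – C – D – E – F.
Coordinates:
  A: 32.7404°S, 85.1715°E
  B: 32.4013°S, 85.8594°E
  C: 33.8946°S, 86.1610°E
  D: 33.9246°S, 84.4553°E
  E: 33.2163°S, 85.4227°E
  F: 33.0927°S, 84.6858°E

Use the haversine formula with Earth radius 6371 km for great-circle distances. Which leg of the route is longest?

B–C

Leg distances:
A→B: 74.7 km
B→C: 168.4 km
C→D: 157.4 km
D→E: 119.3 km
E→F: 70.0 km
The longest leg is B–C at 168.4 km.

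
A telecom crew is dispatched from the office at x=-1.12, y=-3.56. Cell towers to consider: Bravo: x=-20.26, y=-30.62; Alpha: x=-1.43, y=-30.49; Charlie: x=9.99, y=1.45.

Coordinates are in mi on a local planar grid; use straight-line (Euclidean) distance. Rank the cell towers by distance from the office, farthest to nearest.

Bravo, Alpha, Charlie

Distance from the office at x=-1.12, y=-3.56 to each:
Bravo x=-20.26, y=-30.62: 33.1 mi
Alpha x=-1.43, y=-30.49: 26.9 mi
Charlie x=9.99, y=1.45: 12.2 mi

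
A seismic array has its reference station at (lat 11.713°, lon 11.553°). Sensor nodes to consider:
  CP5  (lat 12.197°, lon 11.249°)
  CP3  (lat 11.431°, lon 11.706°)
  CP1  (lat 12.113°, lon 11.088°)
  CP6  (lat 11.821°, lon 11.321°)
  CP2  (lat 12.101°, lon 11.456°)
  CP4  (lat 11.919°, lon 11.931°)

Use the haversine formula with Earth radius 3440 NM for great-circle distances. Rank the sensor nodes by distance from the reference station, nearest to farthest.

CP6, CP3, CP2, CP4, CP5, CP1

Distance from the reference station at (lat 11.713°, lon 11.553°) to each:
CP6 (lat 11.821°, lon 11.321°): 15.1 NM
CP3 (lat 11.431°, lon 11.706°): 19.2 NM
CP2 (lat 12.101°, lon 11.456°): 24.0 NM
CP4 (lat 11.919°, lon 11.931°): 25.4 NM
CP5 (lat 12.197°, lon 11.249°): 34.1 NM
CP1 (lat 12.113°, lon 11.088°): 36.4 NM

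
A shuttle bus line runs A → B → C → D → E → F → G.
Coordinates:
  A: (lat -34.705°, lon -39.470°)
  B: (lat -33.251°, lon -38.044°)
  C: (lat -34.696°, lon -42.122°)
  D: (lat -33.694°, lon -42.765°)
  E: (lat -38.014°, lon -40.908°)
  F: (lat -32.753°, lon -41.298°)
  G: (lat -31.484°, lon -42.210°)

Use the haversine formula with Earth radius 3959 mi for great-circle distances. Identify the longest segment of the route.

Leg distances:
A→B: 129.5 mi
B→C: 254.1 mi
C→D: 78.4 mi
D→E: 316.1 mi
E→F: 364.2 mi
F→G: 102.6 mi
The longest leg is E–F at 364.2 mi.

E–F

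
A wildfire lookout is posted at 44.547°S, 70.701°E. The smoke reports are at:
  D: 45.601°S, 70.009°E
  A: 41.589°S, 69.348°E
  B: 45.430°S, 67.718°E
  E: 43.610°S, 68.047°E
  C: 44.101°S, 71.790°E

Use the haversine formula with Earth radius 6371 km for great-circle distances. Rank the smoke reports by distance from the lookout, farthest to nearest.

A, B, E, D, C

Distance from the lookout at 44.547°S, 70.701°E to each:
A 41.589°S, 69.348°E: 346.8 km
B 45.430°S, 67.718°E: 254.3 km
E 43.610°S, 68.047°E: 236.2 km
D 45.601°S, 70.009°E: 129.2 km
C 44.101°S, 71.790°E: 99.8 km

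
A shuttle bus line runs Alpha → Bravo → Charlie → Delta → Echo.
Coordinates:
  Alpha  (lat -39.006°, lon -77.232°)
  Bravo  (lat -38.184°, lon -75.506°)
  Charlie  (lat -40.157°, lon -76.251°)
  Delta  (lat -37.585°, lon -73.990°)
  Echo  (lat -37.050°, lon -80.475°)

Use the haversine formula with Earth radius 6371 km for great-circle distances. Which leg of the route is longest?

Delta–Echo

Leg distances:
Alpha→Bravo: 175.7 km
Bravo→Charlie: 228.6 km
Charlie→Delta: 346.5 km
Delta→Echo: 576.4 km
The longest leg is Delta–Echo at 576.4 km.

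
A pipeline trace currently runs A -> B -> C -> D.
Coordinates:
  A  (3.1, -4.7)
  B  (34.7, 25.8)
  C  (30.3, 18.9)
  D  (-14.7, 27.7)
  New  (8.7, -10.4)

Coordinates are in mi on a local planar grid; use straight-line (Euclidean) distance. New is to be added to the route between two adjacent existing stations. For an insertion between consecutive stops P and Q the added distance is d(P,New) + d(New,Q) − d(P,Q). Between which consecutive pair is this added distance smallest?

Added distance for inserting New between each consecutive pair:
A–B: 8.6 mi
B–C: 72.8 mi
C–D: 35.3 mi
Smallest added distance is 8.6 mi, inserting between A and B.

between A and B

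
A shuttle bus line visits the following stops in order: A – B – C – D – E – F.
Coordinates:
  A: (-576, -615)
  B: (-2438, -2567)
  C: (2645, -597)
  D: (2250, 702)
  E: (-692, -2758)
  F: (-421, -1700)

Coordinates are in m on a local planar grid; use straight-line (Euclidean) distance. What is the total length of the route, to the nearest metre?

Leg distances:
A→B: 2697.7 m  (cumulative 2697.7 m)
B→C: 5451.4 m  (cumulative 8149.1 m)
C→D: 1357.7 m  (cumulative 9506.8 m)
D→E: 4541.7 m  (cumulative 14048.5 m)
E→F: 1092.2 m  (cumulative 15140.6 m)
Total route length ≈ 15141 m.

15141 m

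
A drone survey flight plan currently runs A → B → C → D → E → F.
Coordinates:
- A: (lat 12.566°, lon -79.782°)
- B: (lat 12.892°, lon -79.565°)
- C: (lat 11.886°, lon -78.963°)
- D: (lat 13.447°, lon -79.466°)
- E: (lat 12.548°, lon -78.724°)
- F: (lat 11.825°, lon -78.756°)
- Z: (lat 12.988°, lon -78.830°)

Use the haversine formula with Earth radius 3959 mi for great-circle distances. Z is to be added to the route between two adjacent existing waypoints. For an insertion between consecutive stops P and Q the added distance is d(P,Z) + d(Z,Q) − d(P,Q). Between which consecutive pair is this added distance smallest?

between D and E

Added distance for inserting Z between each consecutive pair:
A–B: 93.5 mi
B–C: 46.1 mi
C–D: 16.9 mi
D–E: 4.8 mi
E–F: 61.7 mi
Smallest added distance is 4.8 mi, inserting between D and E.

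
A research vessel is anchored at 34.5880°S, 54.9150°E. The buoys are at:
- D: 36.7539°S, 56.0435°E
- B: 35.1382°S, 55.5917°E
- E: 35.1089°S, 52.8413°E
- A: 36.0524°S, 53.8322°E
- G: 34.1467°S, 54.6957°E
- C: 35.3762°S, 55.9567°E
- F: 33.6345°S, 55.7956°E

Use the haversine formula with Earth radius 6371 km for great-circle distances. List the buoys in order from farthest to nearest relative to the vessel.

Distance from the vessel at 34.5880°S, 54.9150°E to each:
D 36.7539°S, 56.0435°E: 261.5 km
E 35.1089°S, 52.8413°E: 197.9 km
A 36.0524°S, 53.8322°E: 190.2 km
F 33.6345°S, 55.7956°E: 133.5 km
C 35.3762°S, 55.9567°E: 129.2 km
B 35.1382°S, 55.5917°E: 86.9 km
G 34.1467°S, 54.6957°E: 53.0 km

D, E, A, F, C, B, G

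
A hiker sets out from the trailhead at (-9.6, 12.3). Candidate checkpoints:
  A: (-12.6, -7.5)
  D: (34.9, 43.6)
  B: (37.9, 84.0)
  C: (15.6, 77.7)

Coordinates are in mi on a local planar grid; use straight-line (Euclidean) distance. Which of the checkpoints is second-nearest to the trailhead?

D

Distances from the trailhead ((-9.6, 12.3)):
A: 20.0 mi
D: 54.4 mi
C: 70.1 mi
B: 86.0 mi
The second-nearest is D at 54.4 mi.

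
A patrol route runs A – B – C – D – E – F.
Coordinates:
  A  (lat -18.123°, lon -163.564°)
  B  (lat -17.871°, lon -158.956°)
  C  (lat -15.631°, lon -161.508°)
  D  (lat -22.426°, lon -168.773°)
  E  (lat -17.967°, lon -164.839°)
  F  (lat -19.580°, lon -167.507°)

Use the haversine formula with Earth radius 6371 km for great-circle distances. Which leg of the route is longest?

Leg distances:
A→B: 488.1 km
B→C: 368.6 km
C→D: 1073.8 km
D→E: 643.6 km
E→F: 333.3 km
The longest leg is C–D at 1073.8 km.

C–D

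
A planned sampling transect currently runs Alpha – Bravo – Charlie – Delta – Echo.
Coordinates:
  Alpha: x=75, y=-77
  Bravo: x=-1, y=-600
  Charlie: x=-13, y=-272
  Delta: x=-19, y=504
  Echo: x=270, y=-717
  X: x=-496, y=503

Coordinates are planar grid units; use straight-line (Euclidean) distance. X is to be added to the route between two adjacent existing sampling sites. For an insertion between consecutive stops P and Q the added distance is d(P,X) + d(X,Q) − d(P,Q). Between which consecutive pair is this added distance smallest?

Added distance for inserting X between each consecutive pair:
Alpha–Bravo: 1494.4
Bravo–Charlie: 1794.0
Charlie–Delta: 614.2
Delta–Echo: 662.8
Smallest added distance is 614.2, inserting between Charlie and Delta.

between Charlie and Delta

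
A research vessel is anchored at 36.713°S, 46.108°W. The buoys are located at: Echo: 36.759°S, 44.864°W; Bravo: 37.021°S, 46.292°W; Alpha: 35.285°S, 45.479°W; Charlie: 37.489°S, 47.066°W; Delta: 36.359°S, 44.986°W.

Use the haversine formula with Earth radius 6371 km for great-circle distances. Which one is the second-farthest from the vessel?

Distances from the vessel (36.713°S, 46.108°W):
Alpha: 168.6 km
Charlie: 121.1 km
Echo: 111.0 km
Delta: 107.7 km
Bravo: 38.0 km
The second-farthest is Charlie at 121.1 km.

Charlie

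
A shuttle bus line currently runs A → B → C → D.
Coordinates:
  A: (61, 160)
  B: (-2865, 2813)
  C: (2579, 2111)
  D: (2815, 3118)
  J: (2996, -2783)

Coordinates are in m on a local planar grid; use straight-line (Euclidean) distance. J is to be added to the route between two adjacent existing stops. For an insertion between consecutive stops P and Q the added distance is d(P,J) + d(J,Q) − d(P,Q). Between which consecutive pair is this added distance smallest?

between B and C

Added distance for inserting J between each consecutive pair:
A–B: 8310.2 m
B–C: 7526.1 m
C–D: 9781.2 m
Smallest added distance is 7526.1 m, inserting between B and C.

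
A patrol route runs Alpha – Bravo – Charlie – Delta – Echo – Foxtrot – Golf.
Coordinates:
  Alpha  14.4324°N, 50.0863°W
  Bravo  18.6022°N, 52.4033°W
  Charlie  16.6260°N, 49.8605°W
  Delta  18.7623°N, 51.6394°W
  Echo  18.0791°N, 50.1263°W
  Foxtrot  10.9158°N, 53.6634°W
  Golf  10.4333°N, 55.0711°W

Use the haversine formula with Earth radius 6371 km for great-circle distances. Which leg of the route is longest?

Leg distances:
Alpha→Bravo: 525.3 km
Bravo→Charlie: 347.7 km
Charlie→Delta: 303.2 km
Delta→Echo: 176.8 km
Echo→Foxtrot: 882.7 km
Foxtrot→Golf: 162.9 km
The longest leg is Echo–Foxtrot at 882.7 km.

Echo–Foxtrot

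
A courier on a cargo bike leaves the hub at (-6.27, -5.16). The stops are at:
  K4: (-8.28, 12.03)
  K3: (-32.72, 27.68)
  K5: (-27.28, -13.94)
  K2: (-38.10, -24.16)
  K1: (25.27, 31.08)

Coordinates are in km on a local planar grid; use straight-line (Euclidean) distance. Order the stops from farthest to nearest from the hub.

Computing each straight-line distance from (-6.27, -5.16):
K1 (25.27, 31.08): 48.0 km
K3 (-32.72, 27.68): 42.2 km
K2 (-38.10, -24.16): 37.1 km
K5 (-27.28, -13.94): 22.8 km
K4 (-8.28, 12.03): 17.3 km

K1, K3, K2, K5, K4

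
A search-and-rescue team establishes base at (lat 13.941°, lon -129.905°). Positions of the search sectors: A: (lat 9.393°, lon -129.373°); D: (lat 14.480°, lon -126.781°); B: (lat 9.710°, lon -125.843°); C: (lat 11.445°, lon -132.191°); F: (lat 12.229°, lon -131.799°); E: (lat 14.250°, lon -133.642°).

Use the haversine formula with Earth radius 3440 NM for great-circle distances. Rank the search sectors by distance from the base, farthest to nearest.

Distances from the base:
B (lat 9.710°, lon -125.843°): 348.5 NM
A (lat 9.393°, lon -129.373°): 274.8 NM
E (lat 14.250°, lon -133.642°): 218.4 NM
C (lat 11.445°, lon -132.191°): 201.0 NM
D (lat 14.480°, lon -126.781°): 184.7 NM
F (lat 12.229°, lon -131.799°): 151.1 NM

B, A, E, C, D, F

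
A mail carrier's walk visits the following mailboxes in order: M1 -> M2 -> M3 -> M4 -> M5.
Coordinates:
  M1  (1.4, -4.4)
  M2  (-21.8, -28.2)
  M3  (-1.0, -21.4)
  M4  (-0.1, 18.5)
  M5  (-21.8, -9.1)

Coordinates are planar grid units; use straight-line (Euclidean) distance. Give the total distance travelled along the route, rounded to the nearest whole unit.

130

Leg distances:
M1→M2: 33.2  (cumulative 33.2)
M2→M3: 21.9  (cumulative 55.1)
M3→M4: 39.9  (cumulative 95.0)
M4→M5: 35.1  (cumulative 130.1)
Total route length ≈ 130.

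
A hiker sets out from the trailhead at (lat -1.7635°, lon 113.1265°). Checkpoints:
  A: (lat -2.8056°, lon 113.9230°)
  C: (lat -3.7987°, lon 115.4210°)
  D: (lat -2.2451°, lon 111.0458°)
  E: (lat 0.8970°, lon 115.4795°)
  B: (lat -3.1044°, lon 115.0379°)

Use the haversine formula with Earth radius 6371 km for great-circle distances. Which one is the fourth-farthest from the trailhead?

D

Distance to each, sorted:
E: 394.9 km
C: 340.8 km
B: 259.5 km
D: 237.3 km
A: 145.8 km
The fourth-farthest is D at 237.3 km.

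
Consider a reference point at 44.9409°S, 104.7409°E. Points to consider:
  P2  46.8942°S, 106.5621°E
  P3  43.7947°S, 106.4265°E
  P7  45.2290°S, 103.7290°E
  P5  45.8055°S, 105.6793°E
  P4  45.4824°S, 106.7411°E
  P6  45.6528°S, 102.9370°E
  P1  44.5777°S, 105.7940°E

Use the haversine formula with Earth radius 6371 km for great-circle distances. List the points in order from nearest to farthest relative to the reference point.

Distances from the reference point:
P7 45.2290°S, 103.7290°E: 85.7 km
P1 44.5777°S, 105.7940°E: 92.4 km
P5 45.8055°S, 105.6793°E: 120.9 km
P6 45.6528°S, 102.9370°E: 161.8 km
P4 45.4824°S, 106.7411°E: 167.9 km
P3 43.7947°S, 106.4265°E: 184.9 km
P2 46.8942°S, 106.5621°E: 258.9 km

P7, P1, P5, P6, P4, P3, P2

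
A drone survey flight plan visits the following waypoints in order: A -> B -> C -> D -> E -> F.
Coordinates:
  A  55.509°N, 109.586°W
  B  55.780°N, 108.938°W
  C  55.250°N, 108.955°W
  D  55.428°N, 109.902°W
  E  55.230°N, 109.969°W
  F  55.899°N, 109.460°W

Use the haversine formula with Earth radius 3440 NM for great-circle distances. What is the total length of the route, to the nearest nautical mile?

149 NM

Leg distances:
A→B: 27.3 NM  (cumulative 27.3 NM)
B→C: 31.8 NM  (cumulative 59.2 NM)
C→D: 34.1 NM  (cumulative 93.2 NM)
D→E: 12.1 NM  (cumulative 105.3 NM)
E→F: 43.7 NM  (cumulative 149.0 NM)
Total route length ≈ 149 NM.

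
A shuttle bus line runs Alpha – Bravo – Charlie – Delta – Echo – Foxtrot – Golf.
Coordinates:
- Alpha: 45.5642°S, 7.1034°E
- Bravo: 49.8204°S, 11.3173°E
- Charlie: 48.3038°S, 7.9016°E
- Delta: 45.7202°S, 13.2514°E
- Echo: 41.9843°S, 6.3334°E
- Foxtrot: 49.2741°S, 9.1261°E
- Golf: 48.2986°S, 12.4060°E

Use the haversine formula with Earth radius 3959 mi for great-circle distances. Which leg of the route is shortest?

Foxtrot–Golf

Leg distances:
Alpha→Bravo: 353.3 mi
Bravo→Charlie: 186.8 mi
Charlie→Delta: 308.7 mi
Delta→Echo: 430.4 mi
Echo→Foxtrot: 521.4 mi
Foxtrot→Golf: 163.8 mi
The shortest leg is Foxtrot–Golf at 163.8 mi.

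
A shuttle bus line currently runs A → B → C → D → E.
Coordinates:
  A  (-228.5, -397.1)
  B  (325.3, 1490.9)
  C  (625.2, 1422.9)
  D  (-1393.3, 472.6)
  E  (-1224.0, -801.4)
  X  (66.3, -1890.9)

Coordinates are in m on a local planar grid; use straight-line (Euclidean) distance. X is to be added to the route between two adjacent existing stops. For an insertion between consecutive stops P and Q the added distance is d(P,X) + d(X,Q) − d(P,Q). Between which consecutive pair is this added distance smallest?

Added distance for inserting X between each consecutive pair:
A–B: 2946.8 m
B–C: 6444.8 m
C–D: 3907.5 m
D–E: 3181.4 m
Smallest added distance is 2946.8 m, inserting between A and B.

between A and B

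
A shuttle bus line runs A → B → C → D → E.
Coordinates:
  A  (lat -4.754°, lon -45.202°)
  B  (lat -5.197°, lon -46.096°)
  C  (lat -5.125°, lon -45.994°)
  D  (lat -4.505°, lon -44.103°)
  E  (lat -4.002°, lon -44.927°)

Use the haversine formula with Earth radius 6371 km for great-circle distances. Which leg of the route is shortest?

Leg distances:
A→B: 110.6 km
B→C: 13.8 km
C→D: 220.6 km
D→E: 107.1 km
The shortest leg is B–C at 13.8 km.

B–C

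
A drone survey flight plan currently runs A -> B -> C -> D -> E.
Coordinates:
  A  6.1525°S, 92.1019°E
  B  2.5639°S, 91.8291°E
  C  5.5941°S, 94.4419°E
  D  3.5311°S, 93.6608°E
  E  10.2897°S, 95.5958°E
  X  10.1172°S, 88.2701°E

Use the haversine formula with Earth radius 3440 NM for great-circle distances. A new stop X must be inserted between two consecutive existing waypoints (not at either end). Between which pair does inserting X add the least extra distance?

Added distance for inserting X between each consecutive pair:
A–B: 614.0 NM
B–C: 717.3 NM
C–D: 833.6 NM
D–E: 520.6 NM
Smallest added distance is 520.6 NM, inserting between D and E.

between D and E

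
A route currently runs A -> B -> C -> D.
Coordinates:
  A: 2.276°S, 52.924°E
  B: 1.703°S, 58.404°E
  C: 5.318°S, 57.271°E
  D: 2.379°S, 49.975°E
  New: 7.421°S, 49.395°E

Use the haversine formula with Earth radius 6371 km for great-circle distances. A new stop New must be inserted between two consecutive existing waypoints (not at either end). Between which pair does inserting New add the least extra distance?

Added distance for inserting New between each consecutive pair:
A–B: 1264.0 km
B–C: 1663.5 km
C–D: 592.6 km
Smallest added distance is 592.6 km, inserting between C and D.

between C and D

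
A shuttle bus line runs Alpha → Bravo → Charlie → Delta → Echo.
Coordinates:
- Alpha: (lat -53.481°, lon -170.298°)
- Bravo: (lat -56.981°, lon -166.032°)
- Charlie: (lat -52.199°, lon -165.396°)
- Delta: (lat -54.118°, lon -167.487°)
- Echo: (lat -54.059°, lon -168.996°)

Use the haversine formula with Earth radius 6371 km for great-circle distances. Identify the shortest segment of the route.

Leg distances:
Alpha→Bravo: 473.8 km
Bravo→Charlie: 533.3 km
Charlie→Delta: 254.9 km
Delta→Echo: 98.6 km
The shortest leg is Delta–Echo at 98.6 km.

Delta–Echo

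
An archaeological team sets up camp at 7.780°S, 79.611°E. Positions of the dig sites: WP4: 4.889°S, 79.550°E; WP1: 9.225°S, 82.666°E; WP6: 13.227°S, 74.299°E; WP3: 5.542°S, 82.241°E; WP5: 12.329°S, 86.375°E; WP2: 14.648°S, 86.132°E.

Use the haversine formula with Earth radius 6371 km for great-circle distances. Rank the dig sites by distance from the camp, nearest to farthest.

Distances from the camp:
WP4 4.889°S, 79.550°E: 321.5 km
WP1 9.225°S, 82.666°E: 372.4 km
WP3 5.542°S, 82.241°E: 382.5 km
WP6 13.227°S, 74.299°E: 839.0 km
WP5 12.329°S, 86.375°E: 896.6 km
WP2 14.648°S, 86.132°E: 1043.3 km

WP4, WP1, WP3, WP6, WP5, WP2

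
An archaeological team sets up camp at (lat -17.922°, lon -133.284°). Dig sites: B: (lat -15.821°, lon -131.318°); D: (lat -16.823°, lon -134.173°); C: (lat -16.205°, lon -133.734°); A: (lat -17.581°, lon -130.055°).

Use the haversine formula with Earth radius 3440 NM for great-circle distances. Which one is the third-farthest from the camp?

C

Distances from the camp ((lat -17.922°, lon -133.284°)):
A: 185.8 NM
B: 169.3 NM
C: 106.3 NM
D: 83.4 NM
The third-farthest is C at 106.3 NM.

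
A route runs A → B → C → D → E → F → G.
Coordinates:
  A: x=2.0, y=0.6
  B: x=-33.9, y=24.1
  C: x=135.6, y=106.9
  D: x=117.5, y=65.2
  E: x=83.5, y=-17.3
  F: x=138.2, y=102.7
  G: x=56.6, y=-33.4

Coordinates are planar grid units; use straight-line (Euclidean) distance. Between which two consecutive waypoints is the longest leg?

Leg distances:
A→B: 42.9
B→C: 188.6
C→D: 45.5
D→E: 89.2
E→F: 131.9
F→G: 158.7
The longest leg is B–C at 188.6.

B–C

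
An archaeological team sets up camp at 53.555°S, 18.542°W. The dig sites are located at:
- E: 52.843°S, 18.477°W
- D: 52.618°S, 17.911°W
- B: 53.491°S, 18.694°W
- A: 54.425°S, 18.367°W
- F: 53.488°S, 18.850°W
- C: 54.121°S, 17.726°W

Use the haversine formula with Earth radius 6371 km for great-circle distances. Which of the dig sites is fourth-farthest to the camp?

Distance to each, sorted:
D: 112.4 km
A: 97.4 km
C: 82.6 km
E: 79.3 km
F: 21.7 km
B: 12.3 km
The fourth-farthest is E at 79.3 km.

E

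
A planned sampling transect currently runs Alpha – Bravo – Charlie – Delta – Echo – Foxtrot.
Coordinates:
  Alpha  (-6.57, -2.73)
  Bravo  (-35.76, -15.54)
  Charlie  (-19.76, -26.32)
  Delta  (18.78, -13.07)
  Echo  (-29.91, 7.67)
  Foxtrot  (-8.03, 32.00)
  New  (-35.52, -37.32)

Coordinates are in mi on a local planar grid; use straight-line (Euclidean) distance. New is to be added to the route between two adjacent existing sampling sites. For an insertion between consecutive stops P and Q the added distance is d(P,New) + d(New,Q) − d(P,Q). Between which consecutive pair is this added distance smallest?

between Bravo and Charlie

Added distance for inserting New between each consecutive pair:
Alpha–Bravo: 35.0 mi
Bravo–Charlie: 21.7 mi
Charlie–Delta: 37.9 mi
Delta–Echo: 51.9 mi
Echo–Foxtrot: 87.2 mi
Smallest added distance is 21.7 mi, inserting between Bravo and Charlie.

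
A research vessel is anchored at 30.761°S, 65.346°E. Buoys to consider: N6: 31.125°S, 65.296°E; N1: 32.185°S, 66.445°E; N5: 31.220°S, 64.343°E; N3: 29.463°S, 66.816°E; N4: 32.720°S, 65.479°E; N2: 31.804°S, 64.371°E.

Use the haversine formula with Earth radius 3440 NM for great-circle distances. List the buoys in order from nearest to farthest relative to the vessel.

N6, N5, N2, N1, N3, N4

Distances from the vessel:
N6 31.125°S, 65.296°E: 22.0 NM
N5 31.220°S, 64.343°E: 58.5 NM
N2 31.804°S, 64.371°E: 80.1 NM
N1 32.185°S, 66.445°E: 102.4 NM
N3 29.463°S, 66.816°E: 109.1 NM
N4 32.720°S, 65.479°E: 117.8 NM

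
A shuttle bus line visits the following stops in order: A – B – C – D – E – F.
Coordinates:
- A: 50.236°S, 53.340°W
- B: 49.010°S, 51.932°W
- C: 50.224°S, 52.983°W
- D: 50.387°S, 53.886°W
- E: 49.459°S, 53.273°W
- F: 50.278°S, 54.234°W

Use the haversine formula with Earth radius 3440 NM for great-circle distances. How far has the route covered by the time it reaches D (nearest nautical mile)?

211 NM

Leg distances:
A→B: 91.7 NM  (cumulative 91.7 NM)
B→C: 83.6 NM  (cumulative 175.3 NM)
C→D: 36.0 NM  (cumulative 211.3 NM)
Cumulative distance at D ≈ 211 NM.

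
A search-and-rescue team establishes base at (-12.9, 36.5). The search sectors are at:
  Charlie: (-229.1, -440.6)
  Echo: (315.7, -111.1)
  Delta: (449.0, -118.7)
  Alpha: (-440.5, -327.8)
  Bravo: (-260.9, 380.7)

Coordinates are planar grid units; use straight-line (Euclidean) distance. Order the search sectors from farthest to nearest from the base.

Alpha, Charlie, Delta, Bravo, Echo

Computing each straight-line distance from (-12.9, 36.5):
Alpha (-440.5, -327.8): 561.7
Charlie (-229.1, -440.6): 523.8
Delta (449.0, -118.7): 487.3
Bravo (-260.9, 380.7): 424.2
Echo (315.7, -111.1): 360.2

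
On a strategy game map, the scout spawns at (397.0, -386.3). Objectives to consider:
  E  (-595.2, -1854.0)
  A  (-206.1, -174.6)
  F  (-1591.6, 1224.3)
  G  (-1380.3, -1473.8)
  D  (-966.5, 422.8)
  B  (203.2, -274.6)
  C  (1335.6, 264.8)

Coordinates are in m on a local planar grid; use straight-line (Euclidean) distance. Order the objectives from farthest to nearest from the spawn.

Computing each straight-line distance from (397.0, -386.3):
F (-1591.6, 1224.3): 2559.0 m
G (-1380.3, -1473.8): 2083.6 m
E (-595.2, -1854.0): 1771.6 m
D (-966.5, 422.8): 1585.5 m
C (1335.6, 264.8): 1142.3 m
A (-206.1, -174.6): 639.2 m
B (203.2, -274.6): 223.7 m

F, G, E, D, C, A, B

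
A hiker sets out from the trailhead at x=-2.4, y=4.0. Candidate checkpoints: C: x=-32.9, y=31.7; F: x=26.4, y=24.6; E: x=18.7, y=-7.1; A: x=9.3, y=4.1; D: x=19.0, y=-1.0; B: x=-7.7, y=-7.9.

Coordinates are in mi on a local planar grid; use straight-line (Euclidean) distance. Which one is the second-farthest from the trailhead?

Distances from the trailhead (x=-2.4, y=4.0):
C: 41.2 mi
F: 35.4 mi
E: 23.8 mi
D: 22.0 mi
B: 13.0 mi
A: 11.7 mi
The second-farthest is F at 35.4 mi.

F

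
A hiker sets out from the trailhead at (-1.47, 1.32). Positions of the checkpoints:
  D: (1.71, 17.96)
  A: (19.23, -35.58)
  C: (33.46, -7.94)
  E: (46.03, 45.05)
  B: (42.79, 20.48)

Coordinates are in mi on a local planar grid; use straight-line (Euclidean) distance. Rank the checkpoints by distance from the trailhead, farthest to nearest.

E, B, A, C, D

Distances from the trailhead:
E (46.03, 45.05): 64.6 mi
B (42.79, 20.48): 48.2 mi
A (19.23, -35.58): 42.3 mi
C (33.46, -7.94): 36.1 mi
D (1.71, 17.96): 16.9 mi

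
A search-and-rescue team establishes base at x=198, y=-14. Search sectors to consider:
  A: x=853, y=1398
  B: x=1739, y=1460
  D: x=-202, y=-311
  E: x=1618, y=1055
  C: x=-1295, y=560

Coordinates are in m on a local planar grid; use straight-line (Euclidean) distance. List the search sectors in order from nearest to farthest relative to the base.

Computing each straight-line distance from x=198, y=-14:
D x=-202, y=-311: 498.2 m
A x=853, y=1398: 1556.5 m
C x=-1295, y=560: 1599.5 m
E x=1618, y=1055: 1777.4 m
B x=1739, y=1460: 2132.5 m

D, A, C, E, B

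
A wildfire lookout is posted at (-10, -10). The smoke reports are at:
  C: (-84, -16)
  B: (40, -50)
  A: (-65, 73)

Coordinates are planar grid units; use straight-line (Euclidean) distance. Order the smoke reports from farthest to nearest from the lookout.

Computing each straight-line distance from (-10, -10):
A (-65, 73): 99.6
C (-84, -16): 74.2
B (40, -50): 64.0

A, C, B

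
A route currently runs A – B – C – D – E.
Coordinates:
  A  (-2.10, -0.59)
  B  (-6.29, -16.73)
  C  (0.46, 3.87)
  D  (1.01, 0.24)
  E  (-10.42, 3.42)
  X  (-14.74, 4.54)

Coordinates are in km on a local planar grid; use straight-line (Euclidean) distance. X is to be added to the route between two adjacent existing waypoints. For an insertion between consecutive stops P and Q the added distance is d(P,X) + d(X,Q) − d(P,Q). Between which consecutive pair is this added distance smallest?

between D and E

Added distance for inserting X between each consecutive pair:
A–B: 19.9 km
B–C: 16.4 km
C–D: 27.9 km
D–E: 8.9 km
Smallest added distance is 8.9 km, inserting between D and E.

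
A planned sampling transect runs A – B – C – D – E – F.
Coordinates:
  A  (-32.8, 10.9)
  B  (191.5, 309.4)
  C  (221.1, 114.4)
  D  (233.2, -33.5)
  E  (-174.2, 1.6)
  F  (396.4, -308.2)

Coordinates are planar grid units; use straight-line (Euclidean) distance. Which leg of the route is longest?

Leg distances:
A→B: 373.4
B→C: 197.2
C→D: 148.4
D→E: 408.9
E→F: 649.3
The longest leg is E–F at 649.3.

E–F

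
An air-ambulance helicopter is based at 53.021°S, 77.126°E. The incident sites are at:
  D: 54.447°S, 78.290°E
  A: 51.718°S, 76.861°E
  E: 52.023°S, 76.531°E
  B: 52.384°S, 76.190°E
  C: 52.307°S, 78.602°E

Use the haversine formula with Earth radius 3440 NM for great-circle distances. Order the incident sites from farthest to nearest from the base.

D, A, C, E, B

Computing each great-circle distance from 53.021°S, 77.126°E:
D 54.447°S, 78.290°E: 95.1 NM
A 51.718°S, 76.861°E: 78.8 NM
C 52.307°S, 78.602°E: 68.7 NM
E 52.023°S, 76.531°E: 63.7 NM
B 52.384°S, 76.190°E: 51.2 NM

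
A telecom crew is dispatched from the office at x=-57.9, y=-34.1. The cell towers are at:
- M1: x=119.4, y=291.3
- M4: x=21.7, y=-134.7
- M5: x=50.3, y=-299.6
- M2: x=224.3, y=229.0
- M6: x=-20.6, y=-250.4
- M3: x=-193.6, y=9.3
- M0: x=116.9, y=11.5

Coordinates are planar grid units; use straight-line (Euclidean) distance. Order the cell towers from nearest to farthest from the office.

Computing each straight-line distance from x=-57.9, y=-34.1:
M4 x=21.7, y=-134.7: 128.3
M3 x=-193.6, y=9.3: 142.5
M0 x=116.9, y=11.5: 180.6
M6 x=-20.6, y=-250.4: 219.5
M5 x=50.3, y=-299.6: 286.7
M1 x=119.4, y=291.3: 370.6
M2 x=224.3, y=229.0: 385.8

M4, M3, M0, M6, M5, M1, M2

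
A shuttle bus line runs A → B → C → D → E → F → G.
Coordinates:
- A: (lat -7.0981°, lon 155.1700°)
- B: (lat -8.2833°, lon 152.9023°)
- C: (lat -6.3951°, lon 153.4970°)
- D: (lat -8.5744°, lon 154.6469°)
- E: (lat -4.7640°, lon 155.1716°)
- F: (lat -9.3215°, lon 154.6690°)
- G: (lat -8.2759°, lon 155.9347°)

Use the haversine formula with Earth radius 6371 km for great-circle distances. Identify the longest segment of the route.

E–F

Leg distances:
A→B: 282.5 km
B→C: 220.0 km
C→D: 273.5 km
D→E: 427.6 km
E→F: 509.8 km
F→G: 181.3 km
The longest leg is E–F at 509.8 km.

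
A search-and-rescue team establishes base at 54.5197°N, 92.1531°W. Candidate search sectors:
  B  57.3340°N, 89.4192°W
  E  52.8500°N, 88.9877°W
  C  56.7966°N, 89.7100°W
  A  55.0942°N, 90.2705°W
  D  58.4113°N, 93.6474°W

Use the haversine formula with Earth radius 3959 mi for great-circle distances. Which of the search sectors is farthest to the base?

D

Distance to each, sorted:
D: 274.9 mi
B: 221.4 mi
C: 183.9 mi
E: 173.4 mi
A: 84.8 mi
The farthest is D at 274.9 mi.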